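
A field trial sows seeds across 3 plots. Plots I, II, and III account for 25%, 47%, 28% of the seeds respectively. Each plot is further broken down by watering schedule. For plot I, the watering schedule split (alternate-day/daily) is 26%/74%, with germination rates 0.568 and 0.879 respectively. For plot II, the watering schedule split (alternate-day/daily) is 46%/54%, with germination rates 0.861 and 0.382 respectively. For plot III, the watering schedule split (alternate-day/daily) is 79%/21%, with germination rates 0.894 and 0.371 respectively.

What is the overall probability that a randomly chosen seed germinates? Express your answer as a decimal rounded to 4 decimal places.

P(G) ≈ 0.7022

P(G|I) = 0.26·0.568 + 0.74·0.879 = 0.14768 + 0.65046 = 0.79814
P(G|II) = 0.46·0.861 + 0.54·0.382 = 0.39606 + 0.20628 = 0.60234
P(G|III) = 0.79·0.894 + 0.21·0.371 = 0.70626 + 0.07791 = 0.78417
Then overall,
P(G) = 0.25·0.79814 + 0.47·0.60234 + 0.28·0.78417
      = 0.199535 + 0.2830998 + 0.2195676 = 0.7022024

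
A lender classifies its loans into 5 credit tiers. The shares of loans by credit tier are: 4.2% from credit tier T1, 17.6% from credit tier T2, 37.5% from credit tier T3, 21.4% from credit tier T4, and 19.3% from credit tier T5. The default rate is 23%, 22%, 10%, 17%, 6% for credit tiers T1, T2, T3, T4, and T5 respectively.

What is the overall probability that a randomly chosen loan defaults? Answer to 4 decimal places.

P(D) ≈ 0.1338

By the law of total probability,
P(D) = P(D|T1)·P(T1) + P(D|T2)·P(T2) + P(D|T3)·P(T3) + P(D|T4)·P(T4) + P(D|T5)·P(T5)
      = 0.23·0.042 + 0.22·0.176 + 0.1·0.375 + 0.17·0.214 + 0.06·0.193
      = 0.00966 + 0.03872 + 0.0375 + 0.03638 + 0.01158 = 0.13384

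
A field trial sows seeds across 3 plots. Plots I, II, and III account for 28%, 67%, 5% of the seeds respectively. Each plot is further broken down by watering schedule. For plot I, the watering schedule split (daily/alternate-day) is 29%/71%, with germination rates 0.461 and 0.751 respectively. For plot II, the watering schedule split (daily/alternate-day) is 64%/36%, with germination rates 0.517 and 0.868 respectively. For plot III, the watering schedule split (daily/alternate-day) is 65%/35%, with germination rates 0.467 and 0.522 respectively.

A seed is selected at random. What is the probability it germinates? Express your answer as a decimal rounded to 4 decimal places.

P(G|I) = 0.29·0.461 + 0.71·0.751 = 0.13369 + 0.53321 = 0.6669
P(G|II) = 0.64·0.517 + 0.36·0.868 = 0.33088 + 0.31248 = 0.64336
P(G|III) = 0.65·0.467 + 0.35·0.522 = 0.30355 + 0.1827 = 0.48625
Then overall,
P(G) = 0.28·0.6669 + 0.67·0.64336 + 0.05·0.48625
      = 0.186732 + 0.4310512 + 0.0243125 = 0.6420957

P(G) ≈ 0.6421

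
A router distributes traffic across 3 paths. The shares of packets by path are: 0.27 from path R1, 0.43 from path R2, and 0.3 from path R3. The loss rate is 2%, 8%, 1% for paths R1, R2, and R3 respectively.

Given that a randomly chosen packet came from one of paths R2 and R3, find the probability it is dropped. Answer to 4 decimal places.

Let S = {R2, R3}.
P(S) = 0.43 + 0.3 = 0.73.
P(L ∩ S) = 0.08·0.43 + 0.01·0.3 = 0.0344 + 0.003 = 0.0374.
P(L | S) = 0.0374 / 0.73 = 0.051233…

P(L|S) ≈ 0.0512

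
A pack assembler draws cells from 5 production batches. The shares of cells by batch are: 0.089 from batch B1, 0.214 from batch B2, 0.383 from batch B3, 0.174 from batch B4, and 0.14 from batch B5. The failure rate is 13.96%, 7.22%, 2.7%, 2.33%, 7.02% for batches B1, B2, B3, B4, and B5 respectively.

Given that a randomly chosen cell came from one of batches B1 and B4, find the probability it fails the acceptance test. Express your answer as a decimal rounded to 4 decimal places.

P(F|S) ≈ 0.0627

Let S = {B1, B4}.
P(S) = 0.089 + 0.174 = 0.263.
P(F ∩ S) = 0.1396·0.089 + 0.0233·0.174 = 0.0124244 + 0.0040542 = 0.0164786.
P(F | S) = 0.0164786 / 0.263 = 0.062656…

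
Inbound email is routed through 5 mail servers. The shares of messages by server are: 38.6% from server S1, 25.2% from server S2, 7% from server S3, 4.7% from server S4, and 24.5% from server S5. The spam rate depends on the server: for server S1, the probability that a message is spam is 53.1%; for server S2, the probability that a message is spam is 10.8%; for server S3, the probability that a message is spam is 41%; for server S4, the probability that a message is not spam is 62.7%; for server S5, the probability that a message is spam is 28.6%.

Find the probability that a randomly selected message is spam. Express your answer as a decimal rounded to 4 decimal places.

P(S|S4) = 1 − 0.627 = 0.373.
P(S) = P(S|S1)·P(S1) + P(S|S2)·P(S2) + P(S|S3)·P(S3) + P(S|S4)·P(S4) + P(S|S5)·P(S5)
      = 0.531·0.386 + 0.108·0.252 + 0.41·0.07 + 0.373·0.047 + 0.286·0.245
      = 0.204966 + 0.027216 + 0.0287 + 0.017531 + 0.07007 = 0.348483

P(S) ≈ 0.3485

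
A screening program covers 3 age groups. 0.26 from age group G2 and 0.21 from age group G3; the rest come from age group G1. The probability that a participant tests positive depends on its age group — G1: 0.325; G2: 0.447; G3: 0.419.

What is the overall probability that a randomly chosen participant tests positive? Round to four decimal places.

0.3765

P(G1) = 1 − (0.26 + 0.21) = 0.53.
Using total probability over the partition,
P(T) = P(T|G1)·P(G1) + P(T|G2)·P(G2) + P(T|G3)·P(G3)
      = 0.325·0.53 + 0.447·0.26 + 0.419·0.21
      = 0.17225 + 0.11622 + 0.08799 = 0.37646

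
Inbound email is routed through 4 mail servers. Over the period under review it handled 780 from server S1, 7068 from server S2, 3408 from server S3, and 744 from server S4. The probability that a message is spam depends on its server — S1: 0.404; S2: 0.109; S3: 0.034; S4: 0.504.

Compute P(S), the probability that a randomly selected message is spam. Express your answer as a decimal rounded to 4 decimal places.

0.1314

Total: 780 + 7068 + 3408 + 744 = 12000.
P(S1) = 780/12000 = 0.065. P(S2) = 7068/12000 = 0.589. P(S3) = 3408/12000 = 0.284. P(S4) = 744/12000 = 0.062.
P(S) = P(S|S1)·P(S1) + P(S|S2)·P(S2) + P(S|S3)·P(S3) + P(S|S4)·P(S4)
      = 0.404·0.065 + 0.109·0.589 + 0.034·0.284 + 0.504·0.062
      = 0.02626 + 0.064201 + 0.009656 + 0.031248 = 0.131365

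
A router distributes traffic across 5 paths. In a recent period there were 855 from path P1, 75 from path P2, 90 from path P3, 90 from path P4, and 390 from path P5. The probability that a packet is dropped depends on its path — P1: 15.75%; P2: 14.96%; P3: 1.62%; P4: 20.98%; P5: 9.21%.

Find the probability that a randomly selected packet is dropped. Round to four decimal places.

Total: 855 + 75 + 90 + 90 + 390 = 1500.
P(P1) = 855/1500 = 0.57. P(P2) = 75/1500 = 0.05. P(P3) = 90/1500 = 0.06. P(P4) = 90/1500 = 0.06. P(P5) = 390/1500 = 0.26.
P(L) = P(L|P1)·P(P1) + P(L|P2)·P(P2) + P(L|P3)·P(P3) + P(L|P4)·P(P4) + P(L|P5)·P(P5)
      = 0.1575·0.57 + 0.1496·0.05 + 0.0162·0.06 + 0.2098·0.06 + 0.0921·0.26
      = 0.089775 + 0.00748 + 0.000972 + 0.012588 + 0.023946 = 0.134761

0.1348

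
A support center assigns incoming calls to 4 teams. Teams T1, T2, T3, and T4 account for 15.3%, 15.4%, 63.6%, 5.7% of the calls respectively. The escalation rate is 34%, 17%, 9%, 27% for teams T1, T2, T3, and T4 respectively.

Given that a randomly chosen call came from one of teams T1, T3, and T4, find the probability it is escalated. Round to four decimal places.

Let S = {T1, T3, T4}.
P(S) = 0.153 + 0.636 + 0.057 = 0.846.
P(E ∩ S) = 0.34·0.153 + 0.09·0.636 + 0.27·0.057 = 0.05202 + 0.05724 + 0.01539 = 0.12465.
P(E | S) = 0.12465 / 0.846 = 0.147340…

P(E|S) ≈ 0.1473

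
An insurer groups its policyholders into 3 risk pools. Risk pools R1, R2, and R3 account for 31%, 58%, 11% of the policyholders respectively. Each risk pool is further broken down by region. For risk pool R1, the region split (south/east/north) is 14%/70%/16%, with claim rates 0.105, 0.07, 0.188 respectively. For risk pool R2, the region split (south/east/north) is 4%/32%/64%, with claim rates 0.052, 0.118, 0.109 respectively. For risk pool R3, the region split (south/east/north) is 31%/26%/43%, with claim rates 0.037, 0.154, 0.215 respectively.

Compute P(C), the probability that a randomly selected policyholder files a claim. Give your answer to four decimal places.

0.1085

P(C|R1) = 0.14·0.105 + 0.7·0.07 + 0.16·0.188 = 0.0147 + 0.049 + 0.03008 = 0.09378
P(C|R2) = 0.04·0.052 + 0.32·0.118 + 0.64·0.109 = 0.00208 + 0.03776 + 0.06976 = 0.1096
P(C|R3) = 0.31·0.037 + 0.26·0.154 + 0.43·0.215 = 0.01147 + 0.04004 + 0.09245 = 0.14396
By total probability over the outer partition,
P(C) = 0.31·0.09378 + 0.58·0.1096 + 0.11·0.14396
      = 0.0290718 + 0.063568 + 0.0158356 = 0.1084754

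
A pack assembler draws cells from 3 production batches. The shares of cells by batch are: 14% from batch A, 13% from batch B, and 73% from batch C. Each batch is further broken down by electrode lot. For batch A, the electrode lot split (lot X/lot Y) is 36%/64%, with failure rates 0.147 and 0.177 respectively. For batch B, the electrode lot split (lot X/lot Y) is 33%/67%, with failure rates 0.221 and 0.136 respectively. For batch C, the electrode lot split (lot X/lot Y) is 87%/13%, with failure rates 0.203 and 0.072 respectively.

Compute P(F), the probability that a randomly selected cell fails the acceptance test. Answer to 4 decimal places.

P(F|A) = 0.36·0.147 + 0.64·0.177 = 0.05292 + 0.11328 = 0.1662
P(F|B) = 0.33·0.221 + 0.67·0.136 = 0.07293 + 0.09112 = 0.16405
P(F|C) = 0.87·0.203 + 0.13·0.072 = 0.17661 + 0.00936 = 0.18597
Then overall,
P(F) = 0.14·0.1662 + 0.13·0.16405 + 0.73·0.18597
      = 0.023268 + 0.0213265 + 0.1357581 = 0.1803526

P(F) ≈ 0.1804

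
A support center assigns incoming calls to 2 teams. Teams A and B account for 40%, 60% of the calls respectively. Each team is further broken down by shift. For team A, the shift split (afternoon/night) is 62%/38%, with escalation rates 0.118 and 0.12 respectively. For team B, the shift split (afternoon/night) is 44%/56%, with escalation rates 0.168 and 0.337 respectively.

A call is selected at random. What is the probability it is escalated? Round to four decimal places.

P(E|A) = 0.62·0.118 + 0.38·0.12 = 0.07316 + 0.0456 = 0.11876
P(E|B) = 0.44·0.168 + 0.56·0.337 = 0.07392 + 0.18872 = 0.26264
By total probability over the outer partition,
P(E) = 0.4·0.11876 + 0.6·0.26264
      = 0.047504 + 0.157584 = 0.205088

P(E) ≈ 0.2051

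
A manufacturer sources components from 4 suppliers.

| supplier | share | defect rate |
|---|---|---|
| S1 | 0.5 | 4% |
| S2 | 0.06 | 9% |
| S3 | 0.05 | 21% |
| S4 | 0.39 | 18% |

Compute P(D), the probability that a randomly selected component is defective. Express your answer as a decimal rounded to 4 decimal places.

P(D) ≈ 0.1061

P(D) = P(D|S1)·P(S1) + P(D|S2)·P(S2) + P(D|S3)·P(S3) + P(D|S4)·P(S4)
      = 0.04·0.5 + 0.09·0.06 + 0.21·0.05 + 0.18·0.39
      = 0.02 + 0.0054 + 0.0105 + 0.0702 = 0.1061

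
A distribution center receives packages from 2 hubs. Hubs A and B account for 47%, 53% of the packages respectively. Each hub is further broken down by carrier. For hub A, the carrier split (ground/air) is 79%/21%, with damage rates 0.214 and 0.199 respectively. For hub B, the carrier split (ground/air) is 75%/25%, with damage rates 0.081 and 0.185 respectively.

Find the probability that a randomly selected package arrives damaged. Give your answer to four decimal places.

P(D|A) = 0.79·0.214 + 0.21·0.199 = 0.16906 + 0.04179 = 0.21085
P(D|B) = 0.75·0.081 + 0.25·0.185 = 0.06075 + 0.04625 = 0.107
Then overall,
P(D) = 0.47·0.21085 + 0.53·0.107
      = 0.0990995 + 0.05671 = 0.1558095

P(D) ≈ 0.1558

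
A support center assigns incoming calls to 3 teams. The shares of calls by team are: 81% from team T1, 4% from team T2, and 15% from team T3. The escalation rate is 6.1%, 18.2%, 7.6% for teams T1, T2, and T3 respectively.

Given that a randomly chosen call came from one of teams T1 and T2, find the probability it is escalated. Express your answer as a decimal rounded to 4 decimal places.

Let S = {T1, T2}.
P(S) = 0.81 + 0.04 = 0.85.
P(E ∩ S) = 0.061·0.81 + 0.182·0.04 = 0.04941 + 0.00728 = 0.05669.
P(E | S) = 0.05669 / 0.85 = 0.066694…

P(E|S) ≈ 0.0667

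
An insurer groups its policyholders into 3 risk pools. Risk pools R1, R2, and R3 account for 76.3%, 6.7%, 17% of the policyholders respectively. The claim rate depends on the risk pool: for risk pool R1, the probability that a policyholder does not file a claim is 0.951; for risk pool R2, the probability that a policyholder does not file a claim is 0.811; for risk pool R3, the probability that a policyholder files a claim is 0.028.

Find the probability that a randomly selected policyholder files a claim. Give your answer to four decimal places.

P(C) ≈ 0.0548

P(C|R1) = 1 − 0.951 = 0.049.
P(C|R2) = 1 − 0.811 = 0.189.
P(C) = P(C|R1)·P(R1) + P(C|R2)·P(R2) + P(C|R3)·P(R3)
      = 0.049·0.763 + 0.189·0.067 + 0.028·0.17
      = 0.037387 + 0.012663 + 0.00476 = 0.05481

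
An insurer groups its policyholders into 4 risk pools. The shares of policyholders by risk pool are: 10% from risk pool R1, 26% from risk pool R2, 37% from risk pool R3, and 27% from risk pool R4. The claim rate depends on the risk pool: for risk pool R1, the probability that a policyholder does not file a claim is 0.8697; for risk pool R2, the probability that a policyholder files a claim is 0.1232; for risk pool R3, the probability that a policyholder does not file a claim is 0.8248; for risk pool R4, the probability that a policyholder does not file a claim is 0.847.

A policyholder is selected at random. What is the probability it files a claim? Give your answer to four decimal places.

P(C|R1) = 1 − 0.8697 = 0.1303.
P(C|R3) = 1 − 0.8248 = 0.1752.
P(C|R4) = 1 − 0.847 = 0.153.
P(C) = P(C|R1)·P(R1) + P(C|R2)·P(R2) + P(C|R3)·P(R3) + P(C|R4)·P(R4)
      = 0.1303·0.1 + 0.1232·0.26 + 0.1752·0.37 + 0.153·0.27
      = 0.01303 + 0.032032 + 0.064824 + 0.04131 = 0.151196

0.1512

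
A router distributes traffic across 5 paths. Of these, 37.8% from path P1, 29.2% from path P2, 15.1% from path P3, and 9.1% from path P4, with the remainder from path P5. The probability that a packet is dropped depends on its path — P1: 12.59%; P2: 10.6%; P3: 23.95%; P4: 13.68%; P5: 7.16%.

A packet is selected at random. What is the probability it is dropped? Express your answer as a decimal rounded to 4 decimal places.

P(P5) = 1 − (0.378 + 0.292 + 0.151 + 0.091) = 0.088.
Summing over the partition,
P(L) = P(L|P1)·P(P1) + P(L|P2)·P(P2) + P(L|P3)·P(P3) + P(L|P4)·P(P4) + P(L|P5)·P(P5)
      = 0.1259·0.378 + 0.106·0.292 + 0.2395·0.151 + 0.1368·0.091 + 0.0716·0.088
      = 0.0475902 + 0.030952 + 0.0361645 + 0.0124488 + 0.0063008 = 0.1334563

0.1335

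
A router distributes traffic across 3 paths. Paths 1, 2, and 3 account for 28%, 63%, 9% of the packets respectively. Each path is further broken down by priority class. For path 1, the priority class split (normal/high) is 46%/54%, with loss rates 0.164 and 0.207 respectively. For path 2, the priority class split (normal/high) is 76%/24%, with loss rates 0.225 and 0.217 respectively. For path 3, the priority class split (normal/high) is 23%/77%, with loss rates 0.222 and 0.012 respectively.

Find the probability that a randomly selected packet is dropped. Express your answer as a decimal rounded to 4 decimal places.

P(L|1) = 0.46·0.164 + 0.54·0.207 = 0.07544 + 0.11178 = 0.18722
P(L|2) = 0.76·0.225 + 0.24·0.217 = 0.171 + 0.05208 = 0.22308
P(L|3) = 0.23·0.222 + 0.77·0.012 = 0.05106 + 0.00924 = 0.0603
Then overall,
P(L) = 0.28·0.18722 + 0.63·0.22308 + 0.09·0.0603
      = 0.0524216 + 0.1405404 + 0.005427 = 0.198389

P(L) ≈ 0.1984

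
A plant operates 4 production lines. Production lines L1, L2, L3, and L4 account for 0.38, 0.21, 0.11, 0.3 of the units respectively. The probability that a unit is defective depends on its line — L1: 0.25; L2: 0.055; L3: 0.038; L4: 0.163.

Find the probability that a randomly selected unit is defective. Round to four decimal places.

0.1596

P(D) = P(D|L1)·P(L1) + P(D|L2)·P(L2) + P(D|L3)·P(L3) + P(D|L4)·P(L4)
      = 0.25·0.38 + 0.055·0.21 + 0.038·0.11 + 0.163·0.3
      = 0.095 + 0.01155 + 0.00418 + 0.0489 = 0.15963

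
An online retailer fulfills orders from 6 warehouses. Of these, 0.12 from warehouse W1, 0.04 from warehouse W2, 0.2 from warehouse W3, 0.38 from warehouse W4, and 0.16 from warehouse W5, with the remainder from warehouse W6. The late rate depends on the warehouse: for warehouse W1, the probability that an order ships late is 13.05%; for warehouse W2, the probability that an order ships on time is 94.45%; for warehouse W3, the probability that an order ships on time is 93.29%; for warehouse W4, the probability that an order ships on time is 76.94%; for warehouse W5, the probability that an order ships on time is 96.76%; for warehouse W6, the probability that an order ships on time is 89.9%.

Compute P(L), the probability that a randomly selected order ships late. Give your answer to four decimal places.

0.1342

P(W6) = 1 − (0.12 + 0.04 + 0.2 + 0.38 + 0.16) = 0.1.
P(L|W2) = 1 − 0.9445 = 0.0555.
P(L|W3) = 1 − 0.9329 = 0.0671.
P(L|W4) = 1 − 0.7694 = 0.2306.
P(L|W5) = 1 − 0.9676 = 0.0324.
P(L|W6) = 1 − 0.899 = 0.101.
P(L) = P(L|W1)·P(W1) + P(L|W2)·P(W2) + P(L|W3)·P(W3) + P(L|W4)·P(W4) + P(L|W5)·P(W5) + P(L|W6)·P(W6)
      = 0.1305·0.12 + 0.0555·0.04 + 0.0671·0.2 + 0.2306·0.38 + 0.0324·0.16 + 0.101·0.1
      = 0.01566 + 0.00222 + 0.01342 + 0.087628 + 0.005184 + 0.0101 = 0.134212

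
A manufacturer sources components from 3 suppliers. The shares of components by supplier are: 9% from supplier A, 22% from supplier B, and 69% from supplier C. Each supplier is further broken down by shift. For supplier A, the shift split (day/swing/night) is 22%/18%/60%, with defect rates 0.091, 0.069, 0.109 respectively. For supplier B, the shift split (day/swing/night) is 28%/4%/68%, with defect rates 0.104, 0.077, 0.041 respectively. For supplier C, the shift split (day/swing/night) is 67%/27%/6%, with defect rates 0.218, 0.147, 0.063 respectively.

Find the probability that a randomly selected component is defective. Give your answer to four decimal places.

P(D|A) = 0.22·0.091 + 0.18·0.069 + 0.6·0.109 = 0.02002 + 0.01242 + 0.0654 = 0.09784
P(D|B) = 0.28·0.104 + 0.04·0.077 + 0.68·0.041 = 0.02912 + 0.00308 + 0.02788 = 0.06008
P(D|C) = 0.67·0.218 + 0.27·0.147 + 0.06·0.063 = 0.14606 + 0.03969 + 0.00378 = 0.18953
Then overall,
P(D) = 0.09·0.09784 + 0.22·0.06008 + 0.69·0.18953
      = 0.0088056 + 0.0132176 + 0.1307757 = 0.1527989

0.1528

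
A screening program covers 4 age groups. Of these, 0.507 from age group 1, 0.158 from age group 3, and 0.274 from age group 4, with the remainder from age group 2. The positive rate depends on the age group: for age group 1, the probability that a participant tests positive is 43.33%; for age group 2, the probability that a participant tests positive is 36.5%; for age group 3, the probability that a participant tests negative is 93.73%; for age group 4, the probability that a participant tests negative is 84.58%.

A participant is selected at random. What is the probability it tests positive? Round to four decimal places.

P(T) ≈ 0.2941

P(2) = 1 − (0.507 + 0.158 + 0.274) = 0.061.
P(T|3) = 1 − 0.9373 = 0.0627.
P(T|4) = 1 − 0.8458 = 0.1542.
P(T) = P(T|1)·P(1) + P(T|2)·P(2) + P(T|3)·P(3) + P(T|4)·P(4)
      = 0.4333·0.507 + 0.365·0.061 + 0.0627·0.158 + 0.1542·0.274
      = 0.2196831 + 0.022265 + 0.0099066 + 0.0422508 = 0.2941055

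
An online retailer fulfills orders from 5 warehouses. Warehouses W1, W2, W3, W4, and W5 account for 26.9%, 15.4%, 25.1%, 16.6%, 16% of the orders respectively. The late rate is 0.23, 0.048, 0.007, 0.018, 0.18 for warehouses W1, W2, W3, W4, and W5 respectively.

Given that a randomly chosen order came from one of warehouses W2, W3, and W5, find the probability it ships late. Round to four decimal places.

Let S = {W2, W3, W5}.
P(S) = 0.154 + 0.251 + 0.16 = 0.565.
P(L ∩ S) = 0.048·0.154 + 0.007·0.251 + 0.18·0.16 = 0.007392 + 0.001757 + 0.0288 = 0.037949.
P(L | S) = 0.037949 / 0.565 = 0.067166…

P(L|S) ≈ 0.0672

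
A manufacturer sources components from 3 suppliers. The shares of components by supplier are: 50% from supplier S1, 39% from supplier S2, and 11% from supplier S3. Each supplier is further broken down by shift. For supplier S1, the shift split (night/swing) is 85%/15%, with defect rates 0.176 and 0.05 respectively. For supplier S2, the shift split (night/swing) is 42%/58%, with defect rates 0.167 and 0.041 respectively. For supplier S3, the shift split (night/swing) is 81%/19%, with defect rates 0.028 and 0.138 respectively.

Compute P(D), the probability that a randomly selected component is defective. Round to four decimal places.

P(D|S1) = 0.85·0.176 + 0.15·0.05 = 0.1496 + 0.0075 = 0.1571
P(D|S2) = 0.42·0.167 + 0.58·0.041 = 0.07014 + 0.02378 = 0.09392
P(D|S3) = 0.81·0.028 + 0.19·0.138 = 0.02268 + 0.02622 = 0.0489
By total probability over the outer partition,
P(D) = 0.5·0.1571 + 0.39·0.09392 + 0.11·0.0489
      = 0.07855 + 0.0366288 + 0.005379 = 0.1205578

0.1206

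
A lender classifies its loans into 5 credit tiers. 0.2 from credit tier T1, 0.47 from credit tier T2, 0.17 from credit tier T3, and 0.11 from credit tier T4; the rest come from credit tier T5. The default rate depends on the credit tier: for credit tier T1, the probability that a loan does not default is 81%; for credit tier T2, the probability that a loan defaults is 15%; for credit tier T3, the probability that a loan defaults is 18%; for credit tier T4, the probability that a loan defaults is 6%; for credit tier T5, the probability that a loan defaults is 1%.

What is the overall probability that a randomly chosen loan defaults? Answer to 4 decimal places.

P(T5) = 1 − (0.2 + 0.47 + 0.17 + 0.11) = 0.05.
P(D|T1) = 1 − 0.81 = 0.19.
P(D) = P(D|T1)·P(T1) + P(D|T2)·P(T2) + P(D|T3)·P(T3) + P(D|T4)·P(T4) + P(D|T5)·P(T5)
      = 0.19·0.2 + 0.15·0.47 + 0.18·0.17 + 0.06·0.11 + 0.01·0.05
      = 0.038 + 0.0705 + 0.0306 + 0.0066 + 0.0005 = 0.1462

P(D) ≈ 0.1462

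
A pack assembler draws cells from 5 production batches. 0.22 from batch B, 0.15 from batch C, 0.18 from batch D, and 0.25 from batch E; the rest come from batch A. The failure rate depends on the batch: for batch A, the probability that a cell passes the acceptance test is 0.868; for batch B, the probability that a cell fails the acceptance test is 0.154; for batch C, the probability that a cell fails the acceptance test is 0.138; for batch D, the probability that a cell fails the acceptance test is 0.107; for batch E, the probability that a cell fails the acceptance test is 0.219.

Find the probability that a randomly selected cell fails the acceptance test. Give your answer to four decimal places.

P(F) ≈ 0.1550

P(A) = 1 − (0.22 + 0.15 + 0.18 + 0.25) = 0.2.
P(F|A) = 1 − 0.868 = 0.132.
P(F) = P(F|A)·P(A) + P(F|B)·P(B) + P(F|C)·P(C) + P(F|D)·P(D) + P(F|E)·P(E)
      = 0.132·0.2 + 0.154·0.22 + 0.138·0.15 + 0.107·0.18 + 0.219·0.25
      = 0.0264 + 0.03388 + 0.0207 + 0.01926 + 0.05475 = 0.15499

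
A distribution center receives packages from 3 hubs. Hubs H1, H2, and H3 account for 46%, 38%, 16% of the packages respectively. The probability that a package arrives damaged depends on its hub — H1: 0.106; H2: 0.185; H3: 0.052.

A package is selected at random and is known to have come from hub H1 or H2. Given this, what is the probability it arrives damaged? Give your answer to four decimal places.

0.1417

Let S = {H1, H2}.
P(S) = 0.46 + 0.38 = 0.84.
P(D ∩ S) = 0.106·0.46 + 0.185·0.38 = 0.04876 + 0.0703 = 0.11906.
P(D | S) = 0.11906 / 0.84 = 0.141738…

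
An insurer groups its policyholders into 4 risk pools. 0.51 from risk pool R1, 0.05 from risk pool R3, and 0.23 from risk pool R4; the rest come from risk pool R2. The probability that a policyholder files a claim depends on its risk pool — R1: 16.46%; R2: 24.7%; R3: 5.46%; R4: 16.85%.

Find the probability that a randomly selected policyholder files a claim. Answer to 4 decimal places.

P(R2) = 1 − (0.51 + 0.05 + 0.23) = 0.21.
P(C) = P(C|R1)·P(R1) + P(C|R2)·P(R2) + P(C|R3)·P(R3) + P(C|R4)·P(R4)
      = 0.1646·0.51 + 0.247·0.21 + 0.0546·0.05 + 0.1685·0.23
      = 0.083946 + 0.05187 + 0.00273 + 0.038755 = 0.177301

0.1773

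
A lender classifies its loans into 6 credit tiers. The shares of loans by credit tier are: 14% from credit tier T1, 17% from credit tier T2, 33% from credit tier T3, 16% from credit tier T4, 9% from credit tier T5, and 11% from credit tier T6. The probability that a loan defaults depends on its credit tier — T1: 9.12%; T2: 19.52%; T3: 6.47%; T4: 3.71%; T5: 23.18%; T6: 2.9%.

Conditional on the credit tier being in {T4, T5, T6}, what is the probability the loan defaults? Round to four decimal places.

P(D|S) ≈ 0.0833

Let S = {T4, T5, T6}.
P(S) = 0.16 + 0.09 + 0.11 = 0.36.
P(D ∩ S) = 0.0371·0.16 + 0.2318·0.09 + 0.029·0.11 = 0.005936 + 0.020862 + 0.00319 = 0.029988.
P(D | S) = 0.029988 / 0.36 = 0.083300…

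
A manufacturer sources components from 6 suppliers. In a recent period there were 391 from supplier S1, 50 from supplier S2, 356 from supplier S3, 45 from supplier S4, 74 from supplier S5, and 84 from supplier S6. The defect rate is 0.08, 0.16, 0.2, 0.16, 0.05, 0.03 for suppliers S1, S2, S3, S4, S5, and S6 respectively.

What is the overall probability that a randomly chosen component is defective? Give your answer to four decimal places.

Total: 391 + 50 + 356 + 45 + 74 + 84 = 1000.
P(S1) = 391/1000 = 0.391. P(S2) = 50/1000 = 0.05. P(S3) = 356/1000 = 0.356. P(S4) = 45/1000 = 0.045. P(S5) = 74/1000 = 0.074. P(S6) = 84/1000 = 0.084.
P(D) = P(D|S1)·P(S1) + P(D|S2)·P(S2) + P(D|S3)·P(S3) + P(D|S4)·P(S4) + P(D|S5)·P(S5) + P(D|S6)·P(S6)
      = 0.08·0.391 + 0.16·0.05 + 0.2·0.356 + 0.16·0.045 + 0.05·0.074 + 0.03·0.084
      = 0.03128 + 0.008 + 0.0712 + 0.0072 + 0.0037 + 0.00252 = 0.1239

P(D) ≈ 0.1239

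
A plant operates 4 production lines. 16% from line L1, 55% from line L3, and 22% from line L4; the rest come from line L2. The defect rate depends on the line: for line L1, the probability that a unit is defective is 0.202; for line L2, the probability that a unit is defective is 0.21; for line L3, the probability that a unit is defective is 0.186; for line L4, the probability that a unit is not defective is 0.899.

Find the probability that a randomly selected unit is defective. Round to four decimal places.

0.1715

P(L2) = 1 − (0.16 + 0.55 + 0.22) = 0.07.
P(D|L4) = 1 − 0.899 = 0.101.
Summing over the partition,
P(D) = P(D|L1)·P(L1) + P(D|L2)·P(L2) + P(D|L3)·P(L3) + P(D|L4)·P(L4)
      = 0.202·0.16 + 0.21·0.07 + 0.186·0.55 + 0.101·0.22
      = 0.03232 + 0.0147 + 0.1023 + 0.02222 = 0.17154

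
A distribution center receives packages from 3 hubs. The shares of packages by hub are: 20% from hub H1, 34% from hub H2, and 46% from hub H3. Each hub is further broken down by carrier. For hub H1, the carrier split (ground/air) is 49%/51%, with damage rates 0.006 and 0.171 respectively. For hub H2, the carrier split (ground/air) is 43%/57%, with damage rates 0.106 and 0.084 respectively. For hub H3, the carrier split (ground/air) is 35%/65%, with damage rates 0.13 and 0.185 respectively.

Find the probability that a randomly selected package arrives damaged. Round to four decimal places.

0.1261

P(D|H1) = 0.49·0.006 + 0.51·0.171 = 0.00294 + 0.08721 = 0.09015
P(D|H2) = 0.43·0.106 + 0.57·0.084 = 0.04558 + 0.04788 = 0.09346
P(D|H3) = 0.35·0.13 + 0.65·0.185 = 0.0455 + 0.12025 = 0.16575
Then overall,
P(D) = 0.2·0.09015 + 0.34·0.09346 + 0.46·0.16575
      = 0.01803 + 0.0317764 + 0.076245 = 0.1260514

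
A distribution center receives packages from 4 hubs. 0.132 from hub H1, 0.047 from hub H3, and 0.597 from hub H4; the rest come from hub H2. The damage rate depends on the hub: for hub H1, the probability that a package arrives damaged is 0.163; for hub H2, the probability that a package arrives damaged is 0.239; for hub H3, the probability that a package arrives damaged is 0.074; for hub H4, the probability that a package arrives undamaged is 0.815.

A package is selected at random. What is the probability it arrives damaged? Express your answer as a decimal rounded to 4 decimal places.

P(H2) = 1 − (0.132 + 0.047 + 0.597) = 0.224.
P(D|H4) = 1 − 0.815 = 0.185.
P(D) = P(D|H1)·P(H1) + P(D|H2)·P(H2) + P(D|H3)·P(H3) + P(D|H4)·P(H4)
      = 0.163·0.132 + 0.239·0.224 + 0.074·0.047 + 0.185·0.597
      = 0.021516 + 0.053536 + 0.003478 + 0.110445 = 0.188975

P(D) ≈ 0.1890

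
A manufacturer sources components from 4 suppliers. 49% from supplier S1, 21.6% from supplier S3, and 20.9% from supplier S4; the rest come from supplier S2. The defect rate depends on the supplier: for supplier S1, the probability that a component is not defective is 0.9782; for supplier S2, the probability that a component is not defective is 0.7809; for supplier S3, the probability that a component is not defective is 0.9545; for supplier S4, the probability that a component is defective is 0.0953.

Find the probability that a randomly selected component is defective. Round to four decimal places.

P(S2) = 1 − (0.49 + 0.216 + 0.209) = 0.085.
P(D|S1) = 1 − 0.9782 = 0.0218.
P(D|S2) = 1 − 0.7809 = 0.2191.
P(D|S3) = 1 − 0.9545 = 0.0455.
P(D) = P(D|S1)·P(S1) + P(D|S2)·P(S2) + P(D|S3)·P(S3) + P(D|S4)·P(S4)
      = 0.0218·0.49 + 0.2191·0.085 + 0.0455·0.216 + 0.0953·0.209
      = 0.010682 + 0.0186235 + 0.009828 + 0.0199177 = 0.0590512

0.0591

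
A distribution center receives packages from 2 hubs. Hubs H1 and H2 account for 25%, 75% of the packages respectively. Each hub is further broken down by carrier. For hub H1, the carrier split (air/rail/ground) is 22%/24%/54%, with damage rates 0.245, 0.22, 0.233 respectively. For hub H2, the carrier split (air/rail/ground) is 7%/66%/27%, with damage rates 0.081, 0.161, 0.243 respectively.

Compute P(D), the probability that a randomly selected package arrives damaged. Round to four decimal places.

P(D|H1) = 0.22·0.245 + 0.24·0.22 + 0.54·0.233 = 0.0539 + 0.0528 + 0.12582 = 0.23252
P(D|H2) = 0.07·0.081 + 0.66·0.161 + 0.27·0.243 = 0.00567 + 0.10626 + 0.06561 = 0.17754
By total probability over the outer partition,
P(D) = 0.25·0.23252 + 0.75·0.17754
      = 0.05813 + 0.133155 = 0.191285

P(D) ≈ 0.1913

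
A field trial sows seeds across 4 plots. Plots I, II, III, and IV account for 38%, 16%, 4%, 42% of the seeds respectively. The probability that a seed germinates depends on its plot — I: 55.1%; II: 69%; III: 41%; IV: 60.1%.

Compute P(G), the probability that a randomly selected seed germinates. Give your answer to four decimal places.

0.5886

By the law of total probability,
P(G) = P(G|I)·P(I) + P(G|II)·P(II) + P(G|III)·P(III) + P(G|IV)·P(IV)
      = 0.551·0.38 + 0.69·0.16 + 0.41·0.04 + 0.601·0.42
      = 0.20938 + 0.1104 + 0.0164 + 0.25242 = 0.5886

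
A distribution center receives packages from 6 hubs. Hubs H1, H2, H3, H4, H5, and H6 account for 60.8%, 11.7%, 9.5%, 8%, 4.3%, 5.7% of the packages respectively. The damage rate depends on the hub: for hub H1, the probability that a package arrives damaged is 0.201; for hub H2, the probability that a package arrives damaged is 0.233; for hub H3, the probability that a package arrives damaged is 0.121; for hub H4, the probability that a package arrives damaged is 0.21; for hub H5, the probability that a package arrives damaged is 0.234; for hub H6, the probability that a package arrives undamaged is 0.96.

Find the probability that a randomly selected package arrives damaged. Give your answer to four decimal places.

P(D|H6) = 1 − 0.96 = 0.04.
P(D) = P(D|H1)·P(H1) + P(D|H2)·P(H2) + P(D|H3)·P(H3) + P(D|H4)·P(H4) + P(D|H5)·P(H5) + P(D|H6)·P(H6)
      = 0.201·0.608 + 0.233·0.117 + 0.121·0.095 + 0.21·0.08 + 0.234·0.043 + 0.04·0.057
      = 0.122208 + 0.027261 + 0.011495 + 0.0168 + 0.010062 + 0.00228 = 0.190106

P(D) ≈ 0.1901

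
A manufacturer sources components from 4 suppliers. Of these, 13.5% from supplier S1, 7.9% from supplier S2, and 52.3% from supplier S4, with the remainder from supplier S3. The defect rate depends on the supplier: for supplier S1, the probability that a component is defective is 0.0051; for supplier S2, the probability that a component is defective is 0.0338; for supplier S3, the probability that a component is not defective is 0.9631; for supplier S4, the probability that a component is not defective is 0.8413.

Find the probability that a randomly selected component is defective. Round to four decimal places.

P(S3) = 1 − (0.135 + 0.079 + 0.523) = 0.263.
P(D|S3) = 1 − 0.9631 = 0.0369.
P(D|S4) = 1 − 0.8413 = 0.1587.
P(D) = P(D|S1)·P(S1) + P(D|S2)·P(S2) + P(D|S3)·P(S3) + P(D|S4)·P(S4)
      = 0.0051·0.135 + 0.0338·0.079 + 0.0369·0.263 + 0.1587·0.523
      = 0.0006885 + 0.0026702 + 0.0097047 + 0.0830001 = 0.0960635

0.0961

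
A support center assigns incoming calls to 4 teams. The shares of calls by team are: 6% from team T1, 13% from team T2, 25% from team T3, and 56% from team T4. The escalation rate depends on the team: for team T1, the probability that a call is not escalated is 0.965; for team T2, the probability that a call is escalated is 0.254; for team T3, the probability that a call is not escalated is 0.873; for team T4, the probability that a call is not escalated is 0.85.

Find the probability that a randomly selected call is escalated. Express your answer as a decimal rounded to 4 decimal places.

P(E) ≈ 0.1509

P(E|T1) = 1 − 0.965 = 0.035.
P(E|T3) = 1 − 0.873 = 0.127.
P(E|T4) = 1 − 0.85 = 0.15.
Using total probability over the partition,
P(E) = P(E|T1)·P(T1) + P(E|T2)·P(T2) + P(E|T3)·P(T3) + P(E|T4)·P(T4)
      = 0.035·0.06 + 0.254·0.13 + 0.127·0.25 + 0.15·0.56
      = 0.0021 + 0.03302 + 0.03175 + 0.084 = 0.15087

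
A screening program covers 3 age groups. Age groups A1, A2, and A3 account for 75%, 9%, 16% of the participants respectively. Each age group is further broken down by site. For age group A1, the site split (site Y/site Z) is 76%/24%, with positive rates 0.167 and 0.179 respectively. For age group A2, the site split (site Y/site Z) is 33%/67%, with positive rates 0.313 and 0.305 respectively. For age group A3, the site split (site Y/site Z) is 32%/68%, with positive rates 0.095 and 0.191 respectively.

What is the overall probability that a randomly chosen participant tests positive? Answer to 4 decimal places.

P(T|A1) = 0.76·0.167 + 0.24·0.179 = 0.12692 + 0.04296 = 0.16988
P(T|A2) = 0.33·0.313 + 0.67·0.305 = 0.10329 + 0.20435 = 0.30764
P(T|A3) = 0.32·0.095 + 0.68·0.191 = 0.0304 + 0.12988 = 0.16028
Then overall,
P(T) = 0.75·0.16988 + 0.09·0.30764 + 0.16·0.16028
      = 0.12741 + 0.0276876 + 0.0256448 = 0.1807424

P(T) ≈ 0.1807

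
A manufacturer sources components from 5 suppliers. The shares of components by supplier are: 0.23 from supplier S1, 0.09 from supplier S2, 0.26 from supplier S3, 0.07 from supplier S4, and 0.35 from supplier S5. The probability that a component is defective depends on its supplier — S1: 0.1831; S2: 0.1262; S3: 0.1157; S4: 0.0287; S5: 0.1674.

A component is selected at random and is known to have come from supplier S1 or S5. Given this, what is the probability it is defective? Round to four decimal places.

Let S = {S1, S5}.
P(S) = 0.23 + 0.35 = 0.58.
P(D ∩ S) = 0.1831·0.23 + 0.1674·0.35 = 0.042113 + 0.05859 = 0.100703.
P(D | S) = 0.100703 / 0.58 = 0.173626…

0.1736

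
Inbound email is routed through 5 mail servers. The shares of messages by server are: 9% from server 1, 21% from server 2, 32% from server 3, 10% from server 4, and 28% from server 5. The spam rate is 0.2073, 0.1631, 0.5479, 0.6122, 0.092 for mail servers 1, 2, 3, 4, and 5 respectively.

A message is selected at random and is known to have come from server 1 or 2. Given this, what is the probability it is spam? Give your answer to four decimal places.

P(S|J) ≈ 0.1764

Let J = {1, 2}.
P(J) = 0.09 + 0.21 = 0.3.
P(S ∩ J) = 0.2073·0.09 + 0.1631·0.21 = 0.018657 + 0.034251 = 0.052908.
P(S | J) = 0.052908 / 0.3 = 0.176360…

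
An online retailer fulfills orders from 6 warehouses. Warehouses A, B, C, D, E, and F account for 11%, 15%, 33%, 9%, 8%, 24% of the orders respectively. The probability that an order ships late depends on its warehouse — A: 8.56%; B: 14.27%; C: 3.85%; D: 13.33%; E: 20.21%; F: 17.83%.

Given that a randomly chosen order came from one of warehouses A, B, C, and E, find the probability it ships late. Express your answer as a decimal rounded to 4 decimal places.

Let S = {A, B, C, E}.
P(S) = 0.11 + 0.15 + 0.33 + 0.08 = 0.67.
P(L ∩ S) = 0.0856·0.11 + 0.1427·0.15 + 0.0385·0.33 + 0.2021·0.08 = 0.009416 + 0.021405 + 0.012705 + 0.016168 = 0.059694.
P(L | S) = 0.059694 / 0.67 = 0.089096…

0.0891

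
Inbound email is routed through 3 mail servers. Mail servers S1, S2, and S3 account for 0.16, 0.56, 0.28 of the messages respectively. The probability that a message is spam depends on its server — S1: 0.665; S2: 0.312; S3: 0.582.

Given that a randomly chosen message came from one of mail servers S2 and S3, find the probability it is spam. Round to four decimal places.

0.4020

Let J = {S2, S3}.
P(J) = 0.56 + 0.28 = 0.84.
P(S ∩ J) = 0.312·0.56 + 0.582·0.28 = 0.17472 + 0.16296 = 0.33768.
P(S | J) = 0.33768 / 0.84 = 0.402000…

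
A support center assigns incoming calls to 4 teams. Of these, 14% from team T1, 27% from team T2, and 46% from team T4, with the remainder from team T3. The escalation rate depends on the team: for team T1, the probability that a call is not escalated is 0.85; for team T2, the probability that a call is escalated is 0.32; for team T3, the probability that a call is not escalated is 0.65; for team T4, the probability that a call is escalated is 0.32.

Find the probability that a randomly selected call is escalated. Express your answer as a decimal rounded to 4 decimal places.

P(E) ≈ 0.3001

P(T3) = 1 − (0.14 + 0.27 + 0.46) = 0.13.
P(E|T1) = 1 − 0.85 = 0.15.
P(E|T3) = 1 − 0.65 = 0.35.
P(E) = P(E|T1)·P(T1) + P(E|T2)·P(T2) + P(E|T3)·P(T3) + P(E|T4)·P(T4)
      = 0.15·0.14 + 0.32·0.27 + 0.35·0.13 + 0.32·0.46
      = 0.021 + 0.0864 + 0.0455 + 0.1472 = 0.3001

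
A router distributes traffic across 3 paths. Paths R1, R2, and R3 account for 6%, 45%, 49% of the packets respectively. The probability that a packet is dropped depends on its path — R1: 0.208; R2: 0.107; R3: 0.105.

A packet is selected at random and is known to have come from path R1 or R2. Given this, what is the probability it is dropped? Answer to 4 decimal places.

Let S = {R1, R2}.
P(S) = 0.06 + 0.45 = 0.51.
P(L ∩ S) = 0.208·0.06 + 0.107·0.45 = 0.01248 + 0.04815 = 0.06063.
P(L | S) = 0.06063 / 0.51 = 0.118882…

0.1189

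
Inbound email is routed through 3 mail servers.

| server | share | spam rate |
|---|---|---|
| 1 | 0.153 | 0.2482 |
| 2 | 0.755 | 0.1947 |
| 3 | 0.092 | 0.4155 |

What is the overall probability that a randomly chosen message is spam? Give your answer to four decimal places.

0.2232

By the law of total probability,
P(S) = P(S|1)·P(1) + P(S|2)·P(2) + P(S|3)·P(3)
      = 0.2482·0.153 + 0.1947·0.755 + 0.4155·0.092
      = 0.0379746 + 0.1469985 + 0.038226 = 0.2231991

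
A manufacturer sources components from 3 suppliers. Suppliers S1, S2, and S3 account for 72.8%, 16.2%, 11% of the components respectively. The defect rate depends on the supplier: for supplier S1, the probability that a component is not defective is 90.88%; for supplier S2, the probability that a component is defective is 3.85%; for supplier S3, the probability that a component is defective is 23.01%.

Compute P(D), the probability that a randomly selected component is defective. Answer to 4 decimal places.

P(D|S1) = 1 − 0.9088 = 0.0912.
P(D) = P(D|S1)·P(S1) + P(D|S2)·P(S2) + P(D|S3)·P(S3)
      = 0.0912·0.728 + 0.0385·0.162 + 0.2301·0.11
      = 0.0663936 + 0.006237 + 0.025311 = 0.0979416

P(D) ≈ 0.0979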